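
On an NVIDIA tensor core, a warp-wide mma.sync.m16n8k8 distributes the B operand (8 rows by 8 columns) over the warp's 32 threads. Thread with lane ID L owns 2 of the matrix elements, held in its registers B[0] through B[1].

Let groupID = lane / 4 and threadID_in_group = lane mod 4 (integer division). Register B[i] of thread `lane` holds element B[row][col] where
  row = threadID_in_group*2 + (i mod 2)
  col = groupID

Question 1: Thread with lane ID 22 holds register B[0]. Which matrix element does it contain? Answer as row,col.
4,5

L=22⇒gr=22>>2=5, th=22&3=2
[0]⇒row 2·2+0=4  col gr=5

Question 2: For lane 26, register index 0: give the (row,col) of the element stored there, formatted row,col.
4,6

L=26⇒gr=26>>2=6, th=26&3=2
[0]⇒row 2·2+0=4  col gr=6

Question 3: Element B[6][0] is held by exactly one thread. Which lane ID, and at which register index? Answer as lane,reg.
c=0→G=0  r=6→T=3,p=0
L=0*4+3=3  i=0=0

3,0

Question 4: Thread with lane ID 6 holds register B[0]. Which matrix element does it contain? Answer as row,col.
4,1

L=6->gid=6>>2=1, tid=6&3=2
[0]->row 2·2+0=4  col gid=1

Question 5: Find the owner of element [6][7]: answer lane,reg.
c:7=>grp=7  r:6=>tig=3,lo=0
L=7*4+3=31  i=0=0

31,0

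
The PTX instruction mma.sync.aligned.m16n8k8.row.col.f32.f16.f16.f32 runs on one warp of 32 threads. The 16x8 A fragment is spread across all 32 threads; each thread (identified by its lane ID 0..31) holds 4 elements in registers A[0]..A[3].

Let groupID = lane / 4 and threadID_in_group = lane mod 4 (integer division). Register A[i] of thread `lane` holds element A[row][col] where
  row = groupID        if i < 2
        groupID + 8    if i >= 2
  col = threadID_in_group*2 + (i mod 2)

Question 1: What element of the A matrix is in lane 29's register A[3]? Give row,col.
15,3

29: G=7,T=1
[3] (7+8,1*2+1) = (15,3)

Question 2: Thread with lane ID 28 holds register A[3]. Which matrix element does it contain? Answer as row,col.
15,1

lane 28⇒28/4=7, 28 mod 4=0
i=3  r:7+8⇒15  c:2·0+1⇒1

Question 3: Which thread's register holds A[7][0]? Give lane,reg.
28,0

r=7->g=7,rb=0  c=0->t=0,b0=0
L=7*4+0=28  i=0*2+0=0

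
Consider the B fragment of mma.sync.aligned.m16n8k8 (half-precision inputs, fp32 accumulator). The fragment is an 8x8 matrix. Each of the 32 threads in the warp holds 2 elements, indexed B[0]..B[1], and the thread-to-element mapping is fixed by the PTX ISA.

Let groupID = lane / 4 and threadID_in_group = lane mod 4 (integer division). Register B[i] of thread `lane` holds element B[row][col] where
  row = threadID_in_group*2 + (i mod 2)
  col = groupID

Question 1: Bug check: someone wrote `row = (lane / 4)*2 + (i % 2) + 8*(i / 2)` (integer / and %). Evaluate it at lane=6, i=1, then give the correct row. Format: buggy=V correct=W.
`(lane / 4)*2 + (i % 2) + 8*(i / 2)`[6,1]→3
L=6→G=6>>2=1, T=6&3=2
[1]→row 2·2+1=5  col G=1
row: 3 vs 5

buggy=3 correct=5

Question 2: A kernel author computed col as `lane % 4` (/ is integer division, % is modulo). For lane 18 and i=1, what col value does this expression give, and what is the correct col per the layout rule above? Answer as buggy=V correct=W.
buggy=2 correct=4

`lane % 4`[18,1]->2
18: g=4,t=2
[1] (2*2+1,4) = (5,4)
col: 2 vs 4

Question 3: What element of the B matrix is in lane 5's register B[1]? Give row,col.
3,1

lane 5: g=1 (5/4), t=1 (5%4)
i=1: r=1*2+1=3, c=g=1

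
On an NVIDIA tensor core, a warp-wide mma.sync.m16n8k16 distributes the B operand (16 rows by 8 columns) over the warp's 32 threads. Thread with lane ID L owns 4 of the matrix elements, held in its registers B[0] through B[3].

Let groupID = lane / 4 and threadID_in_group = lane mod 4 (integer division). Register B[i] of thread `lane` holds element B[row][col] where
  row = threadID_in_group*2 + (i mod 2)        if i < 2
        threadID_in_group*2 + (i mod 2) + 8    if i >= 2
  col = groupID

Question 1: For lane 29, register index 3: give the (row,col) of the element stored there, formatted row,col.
11,7

lane 29=>29/4=7, 29 mod 4=1
i=3  r:2·1+1+8=>11  c:7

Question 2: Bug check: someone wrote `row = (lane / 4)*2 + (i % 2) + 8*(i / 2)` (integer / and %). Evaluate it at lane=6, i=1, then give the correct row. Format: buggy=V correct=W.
buggy=3 correct=5

`(lane / 4)*2 + (i % 2) + 8*(i / 2)`[6,1]=>3
L=6=>grp=6>>2=1, tig=6&3=2
[1]=>row 2·2+1+0=5  col grp=1
row: 3 vs 5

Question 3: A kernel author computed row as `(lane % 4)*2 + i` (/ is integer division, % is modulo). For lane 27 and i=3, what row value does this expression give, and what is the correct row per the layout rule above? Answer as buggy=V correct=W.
buggy=9 correct=15

`(lane % 4)*2 + i`[27,3]=>9
lane 27: grp=6 (27/4), tig=3 (27%4)
i=3: r=3*2+1+8=15, c=grp=6
row: 9 vs 15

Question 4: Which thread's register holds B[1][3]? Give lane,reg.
12,1

c:3=>grp=3  r:1=>rB=0,tig=0,lo=1
L=3*4+0=12  i=0*2+1=1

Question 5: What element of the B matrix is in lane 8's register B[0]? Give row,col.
lane 8: g=2 (8/4), t=0 (8%4)
i=0: r=0*2+0+0=0, c=g=2

0,2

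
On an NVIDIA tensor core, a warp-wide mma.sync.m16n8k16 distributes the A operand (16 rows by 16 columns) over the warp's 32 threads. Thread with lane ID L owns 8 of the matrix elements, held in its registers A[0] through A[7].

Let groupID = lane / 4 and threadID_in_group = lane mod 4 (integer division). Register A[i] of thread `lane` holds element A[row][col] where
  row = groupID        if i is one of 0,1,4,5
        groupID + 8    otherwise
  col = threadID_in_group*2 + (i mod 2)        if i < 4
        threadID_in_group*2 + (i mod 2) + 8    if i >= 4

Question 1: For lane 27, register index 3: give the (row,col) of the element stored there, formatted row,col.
lane 27→27/4=6, 27 mod 4=3
i=3  r:6+8→14  c:2·3+1+0→7

14,7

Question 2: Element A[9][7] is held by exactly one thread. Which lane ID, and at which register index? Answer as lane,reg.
7,3

r:9=>grp=1,rB=1  c:7=>cB=0,tig=3,lo=1
L=1*4+3=7  i=0*4+1*2+1=3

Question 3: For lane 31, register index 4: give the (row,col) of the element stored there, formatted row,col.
L=31=>grp=31>>2=7, tig=31&3=3
[4]=>row 7+0=7  col 3·2+0+8=14

7,14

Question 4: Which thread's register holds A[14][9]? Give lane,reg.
r: 14->gid=6,r8=1  c: 9->c8=1,tid=0,i&1=1
L=6*4+0=24  i=1*4+1*2+1=7

24,7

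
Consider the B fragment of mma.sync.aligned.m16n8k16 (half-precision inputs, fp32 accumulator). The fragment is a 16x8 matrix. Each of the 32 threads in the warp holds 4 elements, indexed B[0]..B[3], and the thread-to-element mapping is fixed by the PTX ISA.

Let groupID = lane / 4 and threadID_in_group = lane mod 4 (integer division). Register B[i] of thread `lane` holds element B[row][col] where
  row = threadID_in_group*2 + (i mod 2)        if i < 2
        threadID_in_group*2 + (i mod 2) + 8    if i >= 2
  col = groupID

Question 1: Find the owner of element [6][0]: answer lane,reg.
3,0

c=0⇒gr=0  r=6⇒Rb=0,th=3,odd=0
L=0*4+3=3  i=0*2+0=0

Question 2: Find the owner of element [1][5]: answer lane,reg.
20,1

c=5->g=5  r=1->rb=0,t=0,b0=1
L=5*4+0=20  i=0*2+1=1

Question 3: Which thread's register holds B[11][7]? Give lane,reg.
c=7→G=7  r=11→rhi=1,T=1,p=1
L=7*4+1=29  i=1*2+1=3

29,3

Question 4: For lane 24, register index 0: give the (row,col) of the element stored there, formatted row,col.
24: gid=6,tid=0
[0] (0*2+0+0,6) = (0,6)

0,6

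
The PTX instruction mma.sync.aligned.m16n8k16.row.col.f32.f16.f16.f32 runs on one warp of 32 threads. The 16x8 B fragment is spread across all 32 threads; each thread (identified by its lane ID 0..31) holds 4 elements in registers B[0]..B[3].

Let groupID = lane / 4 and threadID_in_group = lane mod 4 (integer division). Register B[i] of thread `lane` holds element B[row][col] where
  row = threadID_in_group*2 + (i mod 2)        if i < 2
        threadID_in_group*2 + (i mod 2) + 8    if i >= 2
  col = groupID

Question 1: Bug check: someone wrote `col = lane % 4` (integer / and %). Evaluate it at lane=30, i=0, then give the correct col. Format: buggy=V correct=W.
buggy=2 correct=7

`lane % 4`[30,0]→2
lane 30→30/4=7, 30 mod 4=2
i=0  r:2·2+0+0→4  c:7
col: 2 vs 7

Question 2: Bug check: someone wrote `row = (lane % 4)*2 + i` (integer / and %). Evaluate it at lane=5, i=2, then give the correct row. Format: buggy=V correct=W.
`(lane % 4)*2 + i`[5,2]->4
lane 5->5/4=1, 5 mod 4=1
i=2  r:2·1+0+8->10  c:1
row: 4 vs 10

buggy=4 correct=10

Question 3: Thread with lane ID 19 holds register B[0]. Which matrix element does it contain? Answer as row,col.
lane 19: gr=4 (19/4), th=3 (19%4)
i=0: r=3*2+0+0=6, c=gr=4

6,4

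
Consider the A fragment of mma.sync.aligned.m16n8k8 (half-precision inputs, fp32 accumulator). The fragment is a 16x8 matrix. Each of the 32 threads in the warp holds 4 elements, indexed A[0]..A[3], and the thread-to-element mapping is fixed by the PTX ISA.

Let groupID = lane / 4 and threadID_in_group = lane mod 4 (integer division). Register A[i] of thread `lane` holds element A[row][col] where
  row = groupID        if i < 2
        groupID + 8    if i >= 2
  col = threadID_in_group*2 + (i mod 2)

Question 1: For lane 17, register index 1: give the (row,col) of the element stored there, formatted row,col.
4,3

lane 17: gr=4 (17/4), th=1 (17%4)
i=1: r=4+0=4, c=1*2+1=3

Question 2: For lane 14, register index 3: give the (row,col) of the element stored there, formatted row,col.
lane 14: grp=3 (14/4), tig=2 (14%4)
i=3: r=3+8=11, c=2*2+1=5

11,5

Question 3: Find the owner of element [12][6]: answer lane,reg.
r=12→G=4,rhi=1  c=6→T=3,p=0
L=4*4+3=19  i=1*2+0=2

19,2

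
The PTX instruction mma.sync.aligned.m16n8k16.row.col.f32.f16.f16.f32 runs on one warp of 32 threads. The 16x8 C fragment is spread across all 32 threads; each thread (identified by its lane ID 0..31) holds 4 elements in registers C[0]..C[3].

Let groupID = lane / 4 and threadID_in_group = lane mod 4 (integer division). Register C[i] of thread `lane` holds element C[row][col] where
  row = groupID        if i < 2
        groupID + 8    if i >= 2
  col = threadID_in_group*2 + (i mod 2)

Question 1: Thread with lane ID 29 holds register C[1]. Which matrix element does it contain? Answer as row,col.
L=29=>grp=29>>2=7, tig=29&3=1
[1]=>row 7+0=7  col 1·2+1=3

7,3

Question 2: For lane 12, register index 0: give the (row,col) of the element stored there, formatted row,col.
12: gr=3,th=0
[0] (3+0,0*2+0) = (3,0)

3,0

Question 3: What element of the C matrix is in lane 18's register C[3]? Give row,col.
12,5

lane 18: G=4 (18/4), T=2 (18%4)
i=3: r=4+8=12, c=2*2+1=5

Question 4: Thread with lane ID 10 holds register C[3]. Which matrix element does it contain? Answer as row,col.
lane 10->10/4=2, 10 mod 4=2
i=3  r:2+8->10  c:2·2+1->5

10,5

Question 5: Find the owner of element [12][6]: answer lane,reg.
r:12=>grp=4,rB=1  c:6=>tig=3,lo=0
L=4*4+3=19  i=1*2+0=2

19,2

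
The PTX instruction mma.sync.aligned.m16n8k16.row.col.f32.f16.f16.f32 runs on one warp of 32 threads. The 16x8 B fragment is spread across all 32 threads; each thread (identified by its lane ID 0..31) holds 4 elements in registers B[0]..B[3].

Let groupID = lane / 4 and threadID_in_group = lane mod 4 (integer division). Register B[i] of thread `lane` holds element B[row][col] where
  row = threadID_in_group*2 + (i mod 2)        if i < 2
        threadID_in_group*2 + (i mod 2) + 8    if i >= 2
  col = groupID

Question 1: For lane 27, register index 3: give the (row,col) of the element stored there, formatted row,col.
27: grp=6,tig=3
[3] (3*2+1+8,6) = (15,6)

15,6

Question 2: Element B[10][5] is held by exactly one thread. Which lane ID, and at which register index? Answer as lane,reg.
21,2

c=5→G=5  r=10→rhi=1,T=1,p=0
L=5*4+1=21  i=1*2+0=2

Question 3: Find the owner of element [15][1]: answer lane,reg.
7,3

c=1⇒gr=1  r=15⇒Rb=1,th=3,odd=1
L=1*4+3=7  i=1*2+1=3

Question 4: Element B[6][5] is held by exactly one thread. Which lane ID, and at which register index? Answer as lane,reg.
c=5⇒gr=5  r=6⇒Rb=0,th=3,odd=0
L=5*4+3=23  i=0*2+0=0

23,0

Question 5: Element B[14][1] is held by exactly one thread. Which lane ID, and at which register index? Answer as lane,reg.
c=1⇒gr=1  r=14⇒Rb=1,th=3,odd=0
L=1*4+3=7  i=1*2+0=2

7,2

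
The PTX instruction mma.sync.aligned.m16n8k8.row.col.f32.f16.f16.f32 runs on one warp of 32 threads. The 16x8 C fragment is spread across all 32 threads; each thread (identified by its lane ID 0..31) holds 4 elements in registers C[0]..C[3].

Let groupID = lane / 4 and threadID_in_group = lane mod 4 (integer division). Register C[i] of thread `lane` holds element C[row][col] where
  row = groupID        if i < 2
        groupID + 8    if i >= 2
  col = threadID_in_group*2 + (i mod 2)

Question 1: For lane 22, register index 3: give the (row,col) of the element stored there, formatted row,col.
13,5

L=22→G=22>>2=5, T=22&3=2
[3]→row 5+8=13  col 2·2+1=5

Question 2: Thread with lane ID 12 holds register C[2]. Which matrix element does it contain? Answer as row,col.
11,0

L=12=>grp=12>>2=3, tig=12&3=0
[2]=>row 3+8=11  col 0·2+0=0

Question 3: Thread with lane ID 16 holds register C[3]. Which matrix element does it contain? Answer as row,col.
12,1

16: gr=4,th=0
[3] (4+8,0*2+1) = (12,1)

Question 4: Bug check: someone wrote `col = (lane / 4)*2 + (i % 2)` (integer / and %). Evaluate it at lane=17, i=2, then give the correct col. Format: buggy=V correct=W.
`(lane / 4)*2 + (i % 2)`[17,2]⇒8
lane 17: gr=4 (17/4), th=1 (17%4)
i=2: r=4+8=12, c=1*2+0=2
col: 8 vs 2

buggy=8 correct=2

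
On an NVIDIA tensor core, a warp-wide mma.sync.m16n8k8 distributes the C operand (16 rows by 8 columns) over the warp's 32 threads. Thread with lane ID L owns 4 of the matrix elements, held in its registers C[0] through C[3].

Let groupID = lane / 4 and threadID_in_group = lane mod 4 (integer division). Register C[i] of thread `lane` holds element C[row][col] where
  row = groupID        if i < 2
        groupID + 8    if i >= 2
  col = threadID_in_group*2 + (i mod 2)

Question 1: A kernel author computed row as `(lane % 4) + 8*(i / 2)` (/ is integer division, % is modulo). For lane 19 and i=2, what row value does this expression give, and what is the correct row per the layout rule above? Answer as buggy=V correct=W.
buggy=11 correct=12

`(lane % 4) + 8*(i / 2)`[19,2]⇒11
L=19⇒gr=19>>2=4, th=19&3=3
[2]⇒row 4+8=12  col 3·2+0=6
row: 11 vs 12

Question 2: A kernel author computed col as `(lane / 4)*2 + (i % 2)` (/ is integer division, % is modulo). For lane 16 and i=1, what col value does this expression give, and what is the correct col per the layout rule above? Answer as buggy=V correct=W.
`(lane / 4)*2 + (i % 2)`[16,1]->9
16: gid=4,tid=0
[1] (4+0,0*2+1) = (4,1)
col: 9 vs 1

buggy=9 correct=1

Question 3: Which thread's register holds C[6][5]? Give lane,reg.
r=6->g=6,rb=0  c=5->t=2,b0=1
L=6*4+2=26  i=0*2+1=1

26,1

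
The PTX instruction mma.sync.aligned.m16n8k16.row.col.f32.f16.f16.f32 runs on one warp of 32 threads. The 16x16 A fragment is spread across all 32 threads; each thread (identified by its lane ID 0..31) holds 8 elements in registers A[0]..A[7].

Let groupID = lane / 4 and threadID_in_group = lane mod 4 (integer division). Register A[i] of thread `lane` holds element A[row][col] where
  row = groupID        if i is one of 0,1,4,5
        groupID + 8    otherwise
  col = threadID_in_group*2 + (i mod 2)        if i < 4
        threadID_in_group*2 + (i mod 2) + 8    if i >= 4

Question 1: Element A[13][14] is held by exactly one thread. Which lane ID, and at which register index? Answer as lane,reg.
23,6

r=13→G=5,rhi=1  c=14→chi=1,T=3,p=0
L=5*4+3=23  i=1*4+1*2+0=6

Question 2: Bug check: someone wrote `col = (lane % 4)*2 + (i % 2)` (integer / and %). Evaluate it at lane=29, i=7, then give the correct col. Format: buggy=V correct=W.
`(lane % 4)*2 + (i % 2)`[29,7]=>3
29: grp=7,tig=1
[7] (7+8,1*2+1+8) = (15,11)
col: 3 vs 11

buggy=3 correct=11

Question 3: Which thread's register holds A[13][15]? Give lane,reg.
r: 13->gid=5,r8=1  c: 15->c8=1,tid=3,i&1=1
L=5*4+3=23  i=1*4+1*2+1=7

23,7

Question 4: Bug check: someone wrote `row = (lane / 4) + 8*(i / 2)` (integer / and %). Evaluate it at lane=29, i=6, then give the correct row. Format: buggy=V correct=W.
`(lane / 4) + 8*(i / 2)`[29,6]->31
lane 29: gid=7 (29/4), tid=1 (29%4)
i=6: r=7+8=15, c=1*2+0+8=10
row: 31 vs 15

buggy=31 correct=15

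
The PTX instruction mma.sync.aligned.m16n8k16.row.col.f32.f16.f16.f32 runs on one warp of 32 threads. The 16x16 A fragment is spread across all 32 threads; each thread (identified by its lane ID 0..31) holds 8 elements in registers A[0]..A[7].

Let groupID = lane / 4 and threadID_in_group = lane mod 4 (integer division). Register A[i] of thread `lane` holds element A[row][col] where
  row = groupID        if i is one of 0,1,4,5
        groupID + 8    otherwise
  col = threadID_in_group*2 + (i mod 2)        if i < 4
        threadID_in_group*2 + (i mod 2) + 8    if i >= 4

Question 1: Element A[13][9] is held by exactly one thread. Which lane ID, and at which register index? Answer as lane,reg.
r=13→G=5,rhi=1  c=9→chi=1,T=0,p=1
L=5*4+0=20  i=1*4+1*2+1=7

20,7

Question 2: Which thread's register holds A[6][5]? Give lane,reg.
26,1

r=6⇒gr=6,Rb=0  c=5⇒Cb=0,th=2,odd=1
L=6*4+2=26  i=0*4+0*2+1=1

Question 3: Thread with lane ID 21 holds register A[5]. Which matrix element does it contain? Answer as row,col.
5,11

lane 21: g=5 (21/4), t=1 (21%4)
i=5: r=5+0=5, c=1*2+1+8=11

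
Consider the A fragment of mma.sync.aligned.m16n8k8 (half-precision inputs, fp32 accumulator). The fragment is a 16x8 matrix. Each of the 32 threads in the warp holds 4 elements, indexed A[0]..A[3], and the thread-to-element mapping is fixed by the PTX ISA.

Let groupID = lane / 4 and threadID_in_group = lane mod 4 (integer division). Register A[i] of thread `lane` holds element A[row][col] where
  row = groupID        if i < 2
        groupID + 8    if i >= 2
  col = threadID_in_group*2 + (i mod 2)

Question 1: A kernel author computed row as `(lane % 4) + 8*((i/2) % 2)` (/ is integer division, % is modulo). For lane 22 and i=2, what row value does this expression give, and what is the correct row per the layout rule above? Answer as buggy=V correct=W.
`(lane % 4) + 8*((i/2) % 2)`[22,2]=>10
22: grp=5,tig=2
[2] (5+8,2*2+0) = (13,4)
row: 10 vs 13

buggy=10 correct=13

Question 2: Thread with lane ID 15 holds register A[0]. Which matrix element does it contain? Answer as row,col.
3,6

15: g=3,t=3
[0] (3+0,3*2+0) = (3,6)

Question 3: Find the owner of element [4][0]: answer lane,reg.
16,0

r=4⇒gr=4,Rb=0  c=0⇒th=0,odd=0
L=4*4+0=16  i=0*2+0=0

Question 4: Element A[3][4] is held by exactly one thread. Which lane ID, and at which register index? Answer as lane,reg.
r=3⇒gr=3,Rb=0  c=4⇒th=2,odd=0
L=3*4+2=14  i=0*2+0=0

14,0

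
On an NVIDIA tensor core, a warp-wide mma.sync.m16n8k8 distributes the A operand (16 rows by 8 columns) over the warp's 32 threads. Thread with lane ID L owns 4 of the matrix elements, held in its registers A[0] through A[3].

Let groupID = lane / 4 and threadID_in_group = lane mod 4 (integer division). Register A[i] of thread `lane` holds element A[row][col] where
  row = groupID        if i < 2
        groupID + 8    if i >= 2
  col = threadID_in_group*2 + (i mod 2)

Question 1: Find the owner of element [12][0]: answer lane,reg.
r=12⇒gr=4,Rb=1  c=0⇒th=0,odd=0
L=4*4+0=16  i=1*2+0=2

16,2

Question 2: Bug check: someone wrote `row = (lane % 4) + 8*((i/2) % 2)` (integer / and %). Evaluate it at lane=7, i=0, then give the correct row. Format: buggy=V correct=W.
`(lane % 4) + 8*((i/2) % 2)`[7,0]=>3
7: grp=1,tig=3
[0] (1+0,3*2+0) = (1,6)
row: 3 vs 1

buggy=3 correct=1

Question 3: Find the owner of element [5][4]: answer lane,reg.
r=5⇒gr=5,Rb=0  c=4⇒th=2,odd=0
L=5*4+2=22  i=0*2+0=0

22,0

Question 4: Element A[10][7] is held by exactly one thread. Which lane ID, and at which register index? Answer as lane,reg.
r: 10->gid=2,r8=1  c: 7->tid=3,i&1=1
L=2*4+3=11  i=1*2+1=3

11,3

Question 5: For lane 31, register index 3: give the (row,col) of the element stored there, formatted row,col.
lane 31=>31/4=7, 31 mod 4=3
i=3  r:7+8=>15  c:2·3+1=>7

15,7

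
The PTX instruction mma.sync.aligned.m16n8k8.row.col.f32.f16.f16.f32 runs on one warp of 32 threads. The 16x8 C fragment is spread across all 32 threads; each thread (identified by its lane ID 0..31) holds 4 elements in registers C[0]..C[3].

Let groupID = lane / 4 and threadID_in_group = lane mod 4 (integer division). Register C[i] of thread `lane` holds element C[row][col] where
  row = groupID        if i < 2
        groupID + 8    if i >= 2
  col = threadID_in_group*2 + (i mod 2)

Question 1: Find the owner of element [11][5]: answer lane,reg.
r:11=>grp=3,rB=1  c:5=>tig=2,lo=1
L=3*4+2=14  i=1*2+1=3

14,3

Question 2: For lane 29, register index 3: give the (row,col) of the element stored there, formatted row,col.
15,3

lane 29: gid=7 (29/4), tid=1 (29%4)
i=3: r=7+8=15, c=1*2+1=3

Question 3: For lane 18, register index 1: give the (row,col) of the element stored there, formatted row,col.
4,5

L=18=>grp=18>>2=4, tig=18&3=2
[1]=>row 4+0=4  col 2·2+1=5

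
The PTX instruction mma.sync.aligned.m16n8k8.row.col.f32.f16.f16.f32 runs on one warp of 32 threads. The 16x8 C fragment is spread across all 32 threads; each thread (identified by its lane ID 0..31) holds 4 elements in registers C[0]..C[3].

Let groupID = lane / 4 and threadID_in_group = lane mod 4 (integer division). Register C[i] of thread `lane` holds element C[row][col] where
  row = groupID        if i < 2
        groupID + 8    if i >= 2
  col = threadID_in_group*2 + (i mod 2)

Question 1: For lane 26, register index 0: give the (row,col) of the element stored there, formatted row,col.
26: grp=6,tig=2
[0] (6+0,2*2+0) = (6,4)

6,4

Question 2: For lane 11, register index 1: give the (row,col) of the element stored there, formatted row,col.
2,7

lane 11: G=2 (11/4), T=3 (11%4)
i=1: r=2+0=2, c=3*2+1=7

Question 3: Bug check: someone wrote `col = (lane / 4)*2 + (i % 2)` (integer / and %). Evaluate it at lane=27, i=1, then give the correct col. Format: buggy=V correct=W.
`(lane / 4)*2 + (i % 2)`[27,1]->13
27: gid=6,tid=3
[1] (6+0,3*2+1) = (6,7)
col: 13 vs 7

buggy=13 correct=7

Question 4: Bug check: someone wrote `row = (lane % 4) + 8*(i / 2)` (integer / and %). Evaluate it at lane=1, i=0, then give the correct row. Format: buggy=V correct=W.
`(lane % 4) + 8*(i / 2)`[1,0]=>1
lane 1: grp=0 (1/4), tig=1 (1%4)
i=0: r=0+0=0, c=1*2+0=2
row: 1 vs 0

buggy=1 correct=0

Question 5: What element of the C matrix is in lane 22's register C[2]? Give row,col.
13,4

lane 22⇒22/4=5, 22 mod 4=2
i=2  r:5+8⇒13  c:2·2+0⇒4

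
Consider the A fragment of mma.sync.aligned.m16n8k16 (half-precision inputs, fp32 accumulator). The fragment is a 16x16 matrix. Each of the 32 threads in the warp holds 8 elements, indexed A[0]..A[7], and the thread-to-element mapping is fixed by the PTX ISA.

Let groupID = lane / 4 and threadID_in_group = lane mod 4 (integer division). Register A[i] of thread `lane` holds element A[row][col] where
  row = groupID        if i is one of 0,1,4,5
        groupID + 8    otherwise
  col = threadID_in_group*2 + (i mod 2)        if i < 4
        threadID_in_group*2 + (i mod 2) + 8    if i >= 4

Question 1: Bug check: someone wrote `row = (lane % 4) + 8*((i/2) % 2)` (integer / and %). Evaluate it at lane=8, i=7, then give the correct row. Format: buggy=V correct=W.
`(lane % 4) + 8*((i/2) % 2)`[8,7]=>8
8: grp=2,tig=0
[7] (2+8,0*2+1+8) = (10,9)
row: 8 vs 10

buggy=8 correct=10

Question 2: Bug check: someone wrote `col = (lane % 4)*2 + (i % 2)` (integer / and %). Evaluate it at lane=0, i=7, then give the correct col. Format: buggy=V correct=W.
`(lane % 4)*2 + (i % 2)`[0,7]->1
0: gid=0,tid=0
[7] (0+8,0*2+1+8) = (8,9)
col: 1 vs 9

buggy=1 correct=9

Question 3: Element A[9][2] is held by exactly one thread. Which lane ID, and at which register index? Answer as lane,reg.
5,2

r=9->g=1,rb=1  c=2->cb=0,t=1,b0=0
L=1*4+1=5  i=0*4+1*2+0=2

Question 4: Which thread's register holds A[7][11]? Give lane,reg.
r:7=>grp=7,rB=0  c:11=>cB=1,tig=1,lo=1
L=7*4+1=29  i=1*4+0*2+1=5

29,5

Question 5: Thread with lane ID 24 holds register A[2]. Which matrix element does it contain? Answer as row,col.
14,0

L=24->gid=24>>2=6, tid=24&3=0
[2]->row 6+8=14  col 0·2+0+0=0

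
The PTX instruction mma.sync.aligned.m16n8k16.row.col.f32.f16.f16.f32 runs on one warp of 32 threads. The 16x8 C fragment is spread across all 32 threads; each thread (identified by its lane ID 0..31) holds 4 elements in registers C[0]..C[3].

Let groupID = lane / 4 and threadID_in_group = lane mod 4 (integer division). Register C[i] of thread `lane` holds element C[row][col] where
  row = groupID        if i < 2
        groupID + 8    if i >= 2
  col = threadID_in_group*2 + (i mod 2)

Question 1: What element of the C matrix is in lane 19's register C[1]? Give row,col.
lane 19->19/4=4, 19 mod 4=3
i=1  r:4+0->4  c:2·3+1->7

4,7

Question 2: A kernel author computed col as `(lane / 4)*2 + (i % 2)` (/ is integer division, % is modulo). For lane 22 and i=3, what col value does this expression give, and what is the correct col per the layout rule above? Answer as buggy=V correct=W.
buggy=11 correct=5

`(lane / 4)*2 + (i % 2)`[22,3]→11
lane 22→22/4=5, 22 mod 4=2
i=3  r:5+8→13  c:2·2+1→5
col: 11 vs 5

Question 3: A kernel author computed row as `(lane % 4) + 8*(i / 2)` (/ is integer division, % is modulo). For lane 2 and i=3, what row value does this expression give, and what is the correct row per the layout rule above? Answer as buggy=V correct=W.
buggy=10 correct=8

`(lane % 4) + 8*(i / 2)`[2,3]=>10
lane 2: grp=0 (2/4), tig=2 (2%4)
i=3: r=0+8=8, c=2*2+1=5
row: 10 vs 8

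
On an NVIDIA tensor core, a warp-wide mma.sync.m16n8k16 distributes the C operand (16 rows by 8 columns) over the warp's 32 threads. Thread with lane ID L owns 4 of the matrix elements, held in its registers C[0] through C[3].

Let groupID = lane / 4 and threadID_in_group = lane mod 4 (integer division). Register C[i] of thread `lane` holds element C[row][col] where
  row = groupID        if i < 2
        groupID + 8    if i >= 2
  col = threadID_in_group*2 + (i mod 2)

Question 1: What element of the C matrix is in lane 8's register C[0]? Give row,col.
2,0

lane 8→8/4=2, 8 mod 4=0
i=0  r:2+0→2  c:2·0+0→0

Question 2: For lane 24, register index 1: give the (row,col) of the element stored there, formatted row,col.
24: gr=6,th=0
[1] (6+0,0*2+1) = (6,1)

6,1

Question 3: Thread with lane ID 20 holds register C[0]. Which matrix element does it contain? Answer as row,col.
20: gid=5,tid=0
[0] (5+0,0*2+0) = (5,0)

5,0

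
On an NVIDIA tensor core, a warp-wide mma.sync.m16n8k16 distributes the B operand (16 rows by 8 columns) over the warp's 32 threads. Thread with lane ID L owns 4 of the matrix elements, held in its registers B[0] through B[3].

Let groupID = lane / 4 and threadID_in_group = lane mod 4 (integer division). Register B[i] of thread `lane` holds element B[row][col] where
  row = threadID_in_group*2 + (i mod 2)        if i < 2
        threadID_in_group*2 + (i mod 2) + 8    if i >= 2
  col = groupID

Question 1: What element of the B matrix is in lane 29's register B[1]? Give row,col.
3,7

L=29->gid=29>>2=7, tid=29&3=1
[1]->row 1·2+1+0=3  col gid=7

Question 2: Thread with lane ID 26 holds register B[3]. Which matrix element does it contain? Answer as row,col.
L=26→G=26>>2=6, T=26&3=2
[3]→row 2·2+1+8=13  col G=6

13,6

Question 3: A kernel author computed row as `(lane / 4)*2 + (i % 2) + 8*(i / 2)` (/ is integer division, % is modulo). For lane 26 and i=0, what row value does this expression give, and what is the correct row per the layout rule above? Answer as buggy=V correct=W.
`(lane / 4)*2 + (i % 2) + 8*(i / 2)`[26,0]=>12
lane 26=>26/4=6, 26 mod 4=2
i=0  r:2·2+0+0=>4  c:6
row: 12 vs 4

buggy=12 correct=4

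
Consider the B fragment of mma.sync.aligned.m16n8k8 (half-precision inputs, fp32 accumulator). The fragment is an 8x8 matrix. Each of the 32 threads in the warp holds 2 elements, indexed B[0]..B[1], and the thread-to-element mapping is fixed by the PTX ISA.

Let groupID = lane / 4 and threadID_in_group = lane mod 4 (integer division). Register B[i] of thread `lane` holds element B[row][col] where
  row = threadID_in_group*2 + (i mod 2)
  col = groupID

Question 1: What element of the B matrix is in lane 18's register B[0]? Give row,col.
L=18⇒gr=18>>2=4, th=18&3=2
[0]⇒row 2·2+0=4  col gr=4

4,4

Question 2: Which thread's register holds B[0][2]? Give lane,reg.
c:2=>grp=2  r:0=>tig=0,lo=0
L=2*4+0=8  i=0=0

8,0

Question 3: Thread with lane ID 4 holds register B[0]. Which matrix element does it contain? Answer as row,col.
4: gr=1,th=0
[0] (0*2+0,1) = (0,1)

0,1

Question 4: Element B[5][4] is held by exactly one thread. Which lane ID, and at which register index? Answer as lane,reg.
c: 4->gid=4  r: 5->tid=2,i&1=1
L=4*4+2=18  i=1=1

18,1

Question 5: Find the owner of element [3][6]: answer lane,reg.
c:6=>grp=6  r:3=>tig=1,lo=1
L=6*4+1=25  i=1=1

25,1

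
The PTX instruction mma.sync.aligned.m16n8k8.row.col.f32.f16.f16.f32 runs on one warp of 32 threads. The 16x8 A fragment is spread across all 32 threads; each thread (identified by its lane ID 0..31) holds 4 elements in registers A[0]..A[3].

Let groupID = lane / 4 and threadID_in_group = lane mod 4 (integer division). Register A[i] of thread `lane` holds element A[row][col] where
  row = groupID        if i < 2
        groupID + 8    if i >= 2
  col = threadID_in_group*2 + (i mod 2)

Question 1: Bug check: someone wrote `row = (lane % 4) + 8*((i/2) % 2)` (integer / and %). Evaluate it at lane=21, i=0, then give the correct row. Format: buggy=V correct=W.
`(lane % 4) + 8*((i/2) % 2)`[21,0]⇒1
lane 21: gr=5 (21/4), th=1 (21%4)
i=0: r=5+0=5, c=1*2+0=2
row: 1 vs 5

buggy=1 correct=5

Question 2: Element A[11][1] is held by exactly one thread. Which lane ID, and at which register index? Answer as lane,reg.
r=11→G=3,rhi=1  c=1→T=0,p=1
L=3*4+0=12  i=1*2+1=3

12,3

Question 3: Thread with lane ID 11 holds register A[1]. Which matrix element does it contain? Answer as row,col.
2,7

11: g=2,t=3
[1] (2+0,3*2+1) = (2,7)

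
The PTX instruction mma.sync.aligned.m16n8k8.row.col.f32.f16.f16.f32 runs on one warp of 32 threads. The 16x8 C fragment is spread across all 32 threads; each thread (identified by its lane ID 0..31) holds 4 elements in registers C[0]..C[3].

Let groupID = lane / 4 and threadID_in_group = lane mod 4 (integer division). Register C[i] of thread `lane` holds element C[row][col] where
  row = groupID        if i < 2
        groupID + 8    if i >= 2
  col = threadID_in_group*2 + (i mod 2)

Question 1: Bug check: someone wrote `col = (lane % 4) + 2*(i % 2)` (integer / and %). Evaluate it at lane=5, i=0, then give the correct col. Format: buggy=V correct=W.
`(lane % 4) + 2*(i % 2)`[5,0]->1
lane 5: gid=1 (5/4), tid=1 (5%4)
i=0: r=1+0=1, c=1*2+0=2
col: 1 vs 2

buggy=1 correct=2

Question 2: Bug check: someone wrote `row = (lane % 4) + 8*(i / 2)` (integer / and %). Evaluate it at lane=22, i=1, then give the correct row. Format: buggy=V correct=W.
`(lane % 4) + 8*(i / 2)`[22,1]⇒2
22: gr=5,th=2
[1] (5+0,2*2+1) = (5,5)
row: 2 vs 5

buggy=2 correct=5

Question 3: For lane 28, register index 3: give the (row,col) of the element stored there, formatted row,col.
15,1

L=28→G=28>>2=7, T=28&3=0
[3]→row 7+8=15  col 0·2+1=1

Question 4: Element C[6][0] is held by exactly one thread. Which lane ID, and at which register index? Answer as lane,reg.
r=6⇒gr=6,Rb=0  c=0⇒th=0,odd=0
L=6*4+0=24  i=0*2+0=0

24,0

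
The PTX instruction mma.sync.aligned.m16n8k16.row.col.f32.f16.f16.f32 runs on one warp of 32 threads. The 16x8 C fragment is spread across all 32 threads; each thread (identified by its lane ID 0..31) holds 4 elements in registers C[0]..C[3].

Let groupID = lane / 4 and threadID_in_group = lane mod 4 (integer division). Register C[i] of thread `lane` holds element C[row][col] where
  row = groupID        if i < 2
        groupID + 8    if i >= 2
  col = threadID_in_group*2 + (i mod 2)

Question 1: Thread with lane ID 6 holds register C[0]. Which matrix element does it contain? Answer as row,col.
6: grp=1,tig=2
[0] (1+0,2*2+0) = (1,4)

1,4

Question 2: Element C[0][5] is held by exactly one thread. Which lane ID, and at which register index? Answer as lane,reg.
r=0⇒gr=0,Rb=0  c=5⇒th=2,odd=1
L=0*4+2=2  i=0*2+1=1

2,1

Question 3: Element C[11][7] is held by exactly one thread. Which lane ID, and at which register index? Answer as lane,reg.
15,3

r=11→G=3,rhi=1  c=7→T=3,p=1
L=3*4+3=15  i=1*2+1=3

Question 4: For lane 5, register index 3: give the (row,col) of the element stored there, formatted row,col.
9,3

L=5=>grp=5>>2=1, tig=5&3=1
[3]=>row 1+8=9  col 1·2+1=3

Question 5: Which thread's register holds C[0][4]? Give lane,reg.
r=0⇒gr=0,Rb=0  c=4⇒th=2,odd=0
L=0*4+2=2  i=0*2+0=0

2,0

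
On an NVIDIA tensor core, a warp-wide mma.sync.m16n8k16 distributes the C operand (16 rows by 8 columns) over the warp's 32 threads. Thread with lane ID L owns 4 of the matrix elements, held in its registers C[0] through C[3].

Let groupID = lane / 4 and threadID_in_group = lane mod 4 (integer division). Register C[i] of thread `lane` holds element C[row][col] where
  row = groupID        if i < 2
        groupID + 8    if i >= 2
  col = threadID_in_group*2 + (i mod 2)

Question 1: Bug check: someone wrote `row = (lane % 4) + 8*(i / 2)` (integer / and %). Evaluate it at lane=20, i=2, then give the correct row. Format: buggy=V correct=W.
buggy=8 correct=13

`(lane % 4) + 8*(i / 2)`[20,2]→8
20: G=5,T=0
[2] (5+8,0*2+0) = (13,0)
row: 8 vs 13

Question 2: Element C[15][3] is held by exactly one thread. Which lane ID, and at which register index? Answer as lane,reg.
r=15→G=7,rhi=1  c=3→T=1,p=1
L=7*4+1=29  i=1*2+1=3

29,3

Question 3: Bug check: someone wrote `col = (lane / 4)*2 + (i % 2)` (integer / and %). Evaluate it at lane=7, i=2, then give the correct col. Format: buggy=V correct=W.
buggy=2 correct=6

`(lane / 4)*2 + (i % 2)`[7,2]->2
lane 7: gid=1 (7/4), tid=3 (7%4)
i=2: r=1+8=9, c=3*2+0=6
col: 2 vs 6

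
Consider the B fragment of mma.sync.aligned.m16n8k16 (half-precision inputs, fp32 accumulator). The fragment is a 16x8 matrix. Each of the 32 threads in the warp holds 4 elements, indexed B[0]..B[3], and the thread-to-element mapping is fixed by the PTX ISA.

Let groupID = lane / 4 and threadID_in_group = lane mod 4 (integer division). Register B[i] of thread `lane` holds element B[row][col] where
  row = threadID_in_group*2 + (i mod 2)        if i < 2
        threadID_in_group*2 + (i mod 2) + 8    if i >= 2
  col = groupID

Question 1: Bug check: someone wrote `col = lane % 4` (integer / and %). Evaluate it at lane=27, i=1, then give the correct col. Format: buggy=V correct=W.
`lane % 4`[27,1]->3
27: g=6,t=3
[1] (3*2+1+0,6) = (7,6)
col: 3 vs 6

buggy=3 correct=6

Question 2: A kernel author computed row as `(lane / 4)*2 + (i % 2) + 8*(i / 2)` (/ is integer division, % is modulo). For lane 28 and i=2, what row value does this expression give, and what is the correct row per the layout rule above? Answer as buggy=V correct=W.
`(lane / 4)*2 + (i % 2) + 8*(i / 2)`[28,2]⇒22
lane 28: gr=7 (28/4), th=0 (28%4)
i=2: r=0*2+0+8=8, c=gr=7
row: 22 vs 8

buggy=22 correct=8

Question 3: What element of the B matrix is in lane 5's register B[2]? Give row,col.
5: G=1,T=1
[2] (1*2+0+8,1) = (10,1)

10,1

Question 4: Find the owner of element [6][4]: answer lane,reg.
19,0

c:4=>grp=4  r:6=>rB=0,tig=3,lo=0
L=4*4+3=19  i=0*2+0=0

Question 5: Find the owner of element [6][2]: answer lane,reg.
11,0

c=2->g=2  r=6->rb=0,t=3,b0=0
L=2*4+3=11  i=0*2+0=0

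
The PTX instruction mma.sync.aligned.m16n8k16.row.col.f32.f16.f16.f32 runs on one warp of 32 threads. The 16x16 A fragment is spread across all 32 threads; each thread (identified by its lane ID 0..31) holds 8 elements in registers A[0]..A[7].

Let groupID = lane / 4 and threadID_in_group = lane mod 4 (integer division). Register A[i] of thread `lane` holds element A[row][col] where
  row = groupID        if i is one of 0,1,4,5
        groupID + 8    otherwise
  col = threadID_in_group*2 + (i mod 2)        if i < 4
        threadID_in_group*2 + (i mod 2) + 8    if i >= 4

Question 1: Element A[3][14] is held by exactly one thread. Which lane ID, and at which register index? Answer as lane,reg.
r=3→G=3,rhi=0  c=14→chi=1,T=3,p=0
L=3*4+3=15  i=1*4+0*2+0=4

15,4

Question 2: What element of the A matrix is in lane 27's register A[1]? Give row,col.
6,7

lane 27->27/4=6, 27 mod 4=3
i=1  r:6+0->6  c:2·3+1+0->7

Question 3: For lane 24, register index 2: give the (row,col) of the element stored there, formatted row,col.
14,0

24: gid=6,tid=0
[2] (6+8,0*2+0+0) = (14,0)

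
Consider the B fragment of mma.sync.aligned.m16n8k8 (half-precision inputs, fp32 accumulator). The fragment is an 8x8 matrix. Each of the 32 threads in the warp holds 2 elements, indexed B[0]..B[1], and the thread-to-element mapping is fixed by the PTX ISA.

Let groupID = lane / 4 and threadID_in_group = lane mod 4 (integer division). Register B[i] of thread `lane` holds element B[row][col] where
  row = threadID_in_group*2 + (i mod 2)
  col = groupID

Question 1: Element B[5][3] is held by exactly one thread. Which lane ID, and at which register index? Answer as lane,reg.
c=3→G=3  r=5→T=2,p=1
L=3*4+2=14  i=1=1

14,1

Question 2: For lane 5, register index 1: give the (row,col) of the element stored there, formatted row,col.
3,1

L=5→G=5>>2=1, T=5&3=1
[1]→row 1·2+1=3  col G=1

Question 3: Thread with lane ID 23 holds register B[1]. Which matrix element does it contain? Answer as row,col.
lane 23⇒23/4=5, 23 mod 4=3
i=1  r:2·3+1⇒7  c:5

7,5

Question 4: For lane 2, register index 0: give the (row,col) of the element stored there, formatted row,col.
4,0

2: g=0,t=2
[0] (2*2+0,0) = (4,0)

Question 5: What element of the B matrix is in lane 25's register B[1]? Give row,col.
3,6

25: gid=6,tid=1
[1] (1*2+1,6) = (3,6)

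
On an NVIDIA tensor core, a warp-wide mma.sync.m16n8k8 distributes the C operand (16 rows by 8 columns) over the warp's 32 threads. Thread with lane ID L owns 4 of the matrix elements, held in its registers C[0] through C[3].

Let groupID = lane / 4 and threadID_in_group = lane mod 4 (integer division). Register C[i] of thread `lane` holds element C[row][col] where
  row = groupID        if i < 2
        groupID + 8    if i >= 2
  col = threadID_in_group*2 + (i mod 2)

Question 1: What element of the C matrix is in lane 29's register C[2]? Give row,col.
lane 29: g=7 (29/4), t=1 (29%4)
i=2: r=7+8=15, c=1*2+0=2

15,2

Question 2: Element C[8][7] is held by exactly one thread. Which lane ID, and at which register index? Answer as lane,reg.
r: 8->gid=0,r8=1  c: 7->tid=3,i&1=1
L=0*4+3=3  i=1*2+1=3

3,3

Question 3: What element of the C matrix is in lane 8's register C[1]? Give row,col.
2,1

lane 8: gr=2 (8/4), th=0 (8%4)
i=1: r=2+0=2, c=0*2+1=1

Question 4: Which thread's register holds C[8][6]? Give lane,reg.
r:8=>grp=0,rB=1  c:6=>tig=3,lo=0
L=0*4+3=3  i=1*2+0=2

3,2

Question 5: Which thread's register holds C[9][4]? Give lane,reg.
6,2

r:9=>grp=1,rB=1  c:4=>tig=2,lo=0
L=1*4+2=6  i=1*2+0=2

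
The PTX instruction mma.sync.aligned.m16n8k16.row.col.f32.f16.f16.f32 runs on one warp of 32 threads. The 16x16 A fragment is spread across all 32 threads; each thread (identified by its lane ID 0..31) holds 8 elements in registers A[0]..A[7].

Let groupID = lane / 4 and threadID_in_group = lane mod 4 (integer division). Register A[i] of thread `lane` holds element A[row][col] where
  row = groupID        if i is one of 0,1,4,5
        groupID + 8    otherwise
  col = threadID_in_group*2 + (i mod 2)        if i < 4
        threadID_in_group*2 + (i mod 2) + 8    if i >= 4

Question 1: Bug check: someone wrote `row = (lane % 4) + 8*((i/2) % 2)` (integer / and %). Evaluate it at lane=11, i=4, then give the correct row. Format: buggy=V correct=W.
buggy=3 correct=2

`(lane % 4) + 8*((i/2) % 2)`[11,4]=>3
lane 11=>11/4=2, 11 mod 4=3
i=4  r:2+0=>2  c:2·3+0+8=>14
row: 3 vs 2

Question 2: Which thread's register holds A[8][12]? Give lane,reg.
r=8⇒gr=0,Rb=1  c=12⇒Cb=1,th=2,odd=0
L=0*4+2=2  i=1*4+1*2+0=6

2,6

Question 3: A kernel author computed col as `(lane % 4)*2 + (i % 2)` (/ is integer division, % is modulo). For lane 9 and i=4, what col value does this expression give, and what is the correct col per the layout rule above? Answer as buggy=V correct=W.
buggy=2 correct=10

`(lane % 4)*2 + (i % 2)`[9,4]=>2
lane 9: grp=2 (9/4), tig=1 (9%4)
i=4: r=2+0=2, c=1*2+0+8=10
col: 2 vs 10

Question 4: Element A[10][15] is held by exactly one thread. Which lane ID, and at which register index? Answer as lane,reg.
r=10->g=2,rb=1  c=15->cb=1,t=3,b0=1
L=2*4+3=11  i=1*4+1*2+1=7

11,7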